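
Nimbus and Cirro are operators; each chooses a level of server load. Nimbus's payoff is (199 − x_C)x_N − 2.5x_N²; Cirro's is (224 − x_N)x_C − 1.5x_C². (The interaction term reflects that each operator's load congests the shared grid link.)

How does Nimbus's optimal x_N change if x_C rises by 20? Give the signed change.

-4

Expanding Nimbus's payoff: 199x_N − x_Cx_N − 2.5x_N².
∂π/∂x_N = 199 − x_C − 5x_N = 0, so x_N = 39.8 − 0.2x_C.
The reaction-function slope is −0.2, so a 20-unit rise in x_C moves x_N by −0.2 × 20 = −4. Nimbus's best response falls — the actions are strategic substitutes.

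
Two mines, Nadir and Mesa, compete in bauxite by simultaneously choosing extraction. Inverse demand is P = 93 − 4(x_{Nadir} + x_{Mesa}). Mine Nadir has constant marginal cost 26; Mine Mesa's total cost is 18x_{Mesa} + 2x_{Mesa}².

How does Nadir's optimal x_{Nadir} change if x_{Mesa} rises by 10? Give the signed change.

Mine Nadir's profit: π = x_{Nadir}(93 − 4(x_{Nadir} + x_{Mesa})) − 26x_{Nadir}.
∂π/∂x_{Nadir} = 67 − 8x_{Nadir} − 4x_{Mesa} = 0, so x_{Nadir} = 8.375 − 0.5x_{Mesa}.
The reaction-function slope is −0.5, so a 10-unit rise in x_{Mesa} moves x_{Nadir} by −0.5 × 10 = −5. Nadir's best response falls — the actions are strategic substitutes.

-5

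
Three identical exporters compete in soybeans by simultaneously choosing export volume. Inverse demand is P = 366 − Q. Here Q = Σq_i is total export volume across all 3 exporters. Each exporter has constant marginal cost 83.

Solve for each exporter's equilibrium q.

A representative exporter's profit is π_i = q_i(366 − Q) − 83q_i, with Q = q_i + Σ_{j≠i} q_j.
First-order condition: 283 − 2q_i − Σ_{j≠i} q_j = 0.
In a symmetric equilibrium every exporter chooses the same q, so Σ_{j≠i} q_j = 2q. The condition becomes 283 − 4q = 0, giving q = 283/4 = 70.75.

70.75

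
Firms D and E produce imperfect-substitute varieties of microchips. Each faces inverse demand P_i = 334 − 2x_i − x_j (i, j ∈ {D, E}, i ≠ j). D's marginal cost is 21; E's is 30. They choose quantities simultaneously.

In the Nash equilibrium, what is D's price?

Firm D's profit: π = x_D(334 − 2x_D − x_E) − 21x_D.
∂π/∂x_D = 313 − 4x_D − x_E = 0 ⇒ x_D = 78.25 − 0.25x_E.
Similarly x_E = 76 − 0.25x_D.
Substituting the second reaction function into the first: x_D = 78.25 − 0.25(76 − 0.25x_D), which gives 0.9375x_D = 59.25 ⇒ x_D = 63.2.
Then x_E = 76 − 0.25·63.2 = 60.2.
P_D = 334 − 2·63.2 − 60.2 = 147.4.

147.4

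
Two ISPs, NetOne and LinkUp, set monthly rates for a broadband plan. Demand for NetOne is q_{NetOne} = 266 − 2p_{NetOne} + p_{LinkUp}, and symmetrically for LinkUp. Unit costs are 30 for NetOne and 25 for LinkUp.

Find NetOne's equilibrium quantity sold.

NetOne's profit: π = (p_{NetOne} − 30)(266 − 2p_{NetOne} + p_{LinkUp}).
∂π/∂p_{NetOne} = 326 − 4p_{NetOne} + p_{LinkUp} = 0 ⇒ p_{NetOne} = 81.5 + 0.25p_{LinkUp}.
Similarly p_{LinkUp} = 79 + 0.25p_{NetOne}.
Solving the two reaction functions simultaneously: (1 − (0.25)(0.25))p_{NetOne} = 81.5 + 0.25·79, so 0.9375p_{NetOne} = 101.25 and p_{NetOne} = 108.
Then p_{LinkUp} = 79 + 0.25·108 = 106.
q_{NetOne} = 266 − 2·108 + 106 = 156.

156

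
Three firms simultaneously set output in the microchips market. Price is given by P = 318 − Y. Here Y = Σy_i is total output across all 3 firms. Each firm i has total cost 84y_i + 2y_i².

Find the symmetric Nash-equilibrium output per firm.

A representative firm's profit is π_i = y_i(318 − Y) − 84y_i − 2y_i², with Y = y_i + Σ_{j≠i} y_j.
First-order condition: 234 − 6y_i − Σ_{j≠i} y_j = 0.
Imposing symmetry (y_j = y for all j) turns Σ_{j≠i} y_j into 2y, so 234 = 8y and y = 29.25.

29.25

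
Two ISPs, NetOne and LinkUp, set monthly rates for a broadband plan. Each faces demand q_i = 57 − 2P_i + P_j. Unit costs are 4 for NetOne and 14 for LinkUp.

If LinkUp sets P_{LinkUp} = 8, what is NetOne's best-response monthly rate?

18.25

NetOne's profit: π = (P_{NetOne} − 4)(57 − 2P_{NetOne} + P_{LinkUp}).
∂π/∂P_{NetOne} = 65 − 4P_{NetOne} + P_{LinkUp} = 0 ⇒ P_{NetOne} = 16.25 + 0.25P_{LinkUp}.
At P_{LinkUp} = 8: P_{NetOne} = 16.25 + 0.25·8 = 18.25.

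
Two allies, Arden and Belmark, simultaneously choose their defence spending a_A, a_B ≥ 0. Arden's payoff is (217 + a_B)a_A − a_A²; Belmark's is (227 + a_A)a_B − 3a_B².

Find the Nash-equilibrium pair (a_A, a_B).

Expanding Arden's payoff: 217a_A + a_Ba_A − a_A².
∂π/∂a_A = 217 + a_B − 2a_A = 0, so a_A = 108.5 + 0.5a_B.
Likewise for Belmark: a_B = 227/6 + (1/6)a_A.
Substituting the second reaction function into the first: a_A = 108.5 + 0.5(227/6 + (1/6)a_A), which gives (11/12)a_A = 1529/12 ⇒ a_A = 139.
Then a_B = 227/6 + (1/6)·139 = 61.

139, 61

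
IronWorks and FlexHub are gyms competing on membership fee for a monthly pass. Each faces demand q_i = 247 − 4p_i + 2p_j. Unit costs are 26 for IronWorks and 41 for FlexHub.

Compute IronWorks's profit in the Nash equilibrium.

IronWorks's profit: π = (p_{IronWorks} − 26)(247 − 4p_{IronWorks} + 2p_{FlexHub}).
∂π/∂p_{IronWorks} = 351 − 8p_{IronWorks} + 2p_{FlexHub} = 0 ⇒ p_{IronWorks} = 43.875 + 0.25p_{FlexHub}.
Similarly p_{FlexHub} = 51.375 + 0.25p_{IronWorks}.
Solving the two reaction functions simultaneously: (1 − (0.25)(0.25))p_{IronWorks} = 43.875 + 0.25·51.375, so 0.9375p_{IronWorks} = 1815/32 and p_{IronWorks} = 60.5.
Then p_{FlexHub} = 51.375 + 0.25·60.5 = 66.5.
q_{IronWorks} = 247 − 4·60.5 + 2·66.5 = 138.
Profit = (60.5 − 26)·138 = 4761.

4761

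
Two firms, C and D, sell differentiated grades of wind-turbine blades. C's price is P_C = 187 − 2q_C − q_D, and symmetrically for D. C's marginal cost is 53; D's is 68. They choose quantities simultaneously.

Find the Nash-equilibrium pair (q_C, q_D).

27.8, 22.8

Firm C's profit: π = q_C(187 − 2q_C − q_D) − 53q_C.
∂π/∂q_C = 134 − 4q_C − q_D = 0 ⇒ q_C = 33.5 − 0.25q_D.
Similarly q_D = 29.75 − 0.25q_C.
Plugging q_D into C's best response: q_C = 33.5 − 0.25(29.75 − 0.25q_C) ⇒ 0.9375q_C = 26.0625, so q_C = 27.8.
Then q_D = 29.75 − 0.25·27.8 = 22.8.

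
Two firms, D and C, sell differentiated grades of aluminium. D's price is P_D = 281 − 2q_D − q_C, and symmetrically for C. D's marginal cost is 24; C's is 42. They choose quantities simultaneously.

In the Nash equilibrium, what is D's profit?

5533.52

Firm D's profit: π = q_D(281 − 2q_D − q_C) − 24q_D.
∂π/∂q_D = 257 − 4q_D − q_C = 0 ⇒ q_D = 64.25 − 0.25q_C.
Similarly q_C = 59.75 − 0.25q_D.
Solving the two reaction functions simultaneously: (1 − (−0.25)(−0.25))q_D = 64.25 − 0.25·59.75, so 0.9375q_D = 49.3125 and q_D = 52.6.
Then q_C = 59.75 − 0.25·52.6 = 46.6.
P_D = 281 − 2·52.6 − 46.6 = 129.2.
Profit = (129.2 − 24)·52.6 = 5533.52.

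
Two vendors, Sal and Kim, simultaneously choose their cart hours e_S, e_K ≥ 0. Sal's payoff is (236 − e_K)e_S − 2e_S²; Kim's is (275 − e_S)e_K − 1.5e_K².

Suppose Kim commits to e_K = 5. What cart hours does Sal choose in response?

Expanding Sal's payoff: 236e_S − e_Ke_S − 2e_S².
∂π/∂e_S = 236 − e_K − 4e_S = 0, so e_S = 59 − 0.25e_K.
At e_K = 5: e_S = 59 − 0.25·5 = 57.75.

57.75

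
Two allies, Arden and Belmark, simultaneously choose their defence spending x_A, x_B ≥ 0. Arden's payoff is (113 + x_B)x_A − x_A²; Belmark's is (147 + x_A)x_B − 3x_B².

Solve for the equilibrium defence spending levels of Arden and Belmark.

Expanding Arden's payoff: 113x_A + x_Bx_A − x_A².
∂π/∂x_A = 113 + x_B − 2x_A = 0, so x_A = 56.5 + 0.5x_B.
Likewise for Belmark: x_B = 24.5 + (1/6)x_A.
Solving the two reaction functions simultaneously: (1 − (0.5)(1/6))x_A = 56.5 + 0.5·24.5, so (11/12)x_A = 68.75 and x_A = 75.
Then x_B = 24.5 + (1/6)·75 = 37.

75, 37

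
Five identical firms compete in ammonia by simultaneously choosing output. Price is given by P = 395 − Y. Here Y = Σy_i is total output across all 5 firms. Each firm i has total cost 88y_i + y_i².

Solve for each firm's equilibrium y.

A representative firm's profit is π_i = y_i(395 − Y) − 88y_i − y_i², with Y = y_i + Σ_{j≠i} y_j.
First-order condition: 307 − 4y_i − Σ_{j≠i} y_j = 0.
With identical firms, set every y_j = y: then 307 − 4y − 4y = 0, i.e. y = 307/8 = 38.375.

38.375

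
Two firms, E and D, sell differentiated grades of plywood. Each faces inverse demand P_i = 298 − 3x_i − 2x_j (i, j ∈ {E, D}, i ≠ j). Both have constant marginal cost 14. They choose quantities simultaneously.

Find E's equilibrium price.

Firm E's profit: π = x_E(298 − 3x_E − 2x_D) − 14x_E.
∂π/∂x_E = 284 − 6x_E − 2x_D = 0 ⇒ x_E = 142/3 − (1/3)x_D.
Setting x_E = x_D in the reaction function: x_E = 142/3 − (1/3)x_E, so x_E = (142/3) / (4/3) = 35.5.
P_E = 298 − 3·35.5 − 2·35.5 = 120.5.

120.5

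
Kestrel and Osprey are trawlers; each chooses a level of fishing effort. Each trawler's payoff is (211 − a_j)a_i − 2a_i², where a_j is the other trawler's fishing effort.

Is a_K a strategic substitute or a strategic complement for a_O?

strategic substitutes

Kestrel's payoff is (211 − a_O)a_K − 2a_K².
∂π/∂a_K = 211 − a_O − 4a_K = 0, so a_K = 52.75 − 0.25a_O.
The best-response slope da_K/da_O = −0.25 < 0: the reaction function is downward-sloping, so the choices are strategic substitutes.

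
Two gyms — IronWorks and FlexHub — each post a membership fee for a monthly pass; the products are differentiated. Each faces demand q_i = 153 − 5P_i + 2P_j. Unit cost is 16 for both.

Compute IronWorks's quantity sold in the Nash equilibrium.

IronWorks's profit: π = (P_{IronWorks} − 16)(153 − 5P_{IronWorks} + 2P_{FlexHub}).
∂π/∂P_{IronWorks} = 233 − 10P_{IronWorks} + 2P_{FlexHub} = 0 ⇒ P_{IronWorks} = 23.3 + 0.2P_{FlexHub}.
Setting P_{IronWorks} = P_{FlexHub} in the reaction function: P_{IronWorks} = 23.3 + 0.2P_{IronWorks}, so P_{IronWorks} = 23.3 / 0.8 = 29.125.
q_{IronWorks} = 153 − 5·29.125 + 2·29.125 = 65.625.

65.625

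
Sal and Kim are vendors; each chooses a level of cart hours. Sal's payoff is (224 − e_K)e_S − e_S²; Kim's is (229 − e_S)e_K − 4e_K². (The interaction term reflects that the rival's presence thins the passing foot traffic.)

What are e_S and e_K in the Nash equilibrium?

104.2, 15.6

Expanding Sal's payoff: 224e_S − e_Ke_S − e_S².
∂π/∂e_S = 224 − e_K − 2e_S = 0, so e_S = 112 − 0.5e_K.
Likewise for Kim: e_K = 28.625 − 0.125e_S.
Substituting the second reaction function into the first: e_S = 112 − 0.5(28.625 − 0.125e_S), which gives 0.9375e_S = 97.6875 ⇒ e_S = 104.2.
Then e_K = 28.625 − 0.125·104.2 = 15.6.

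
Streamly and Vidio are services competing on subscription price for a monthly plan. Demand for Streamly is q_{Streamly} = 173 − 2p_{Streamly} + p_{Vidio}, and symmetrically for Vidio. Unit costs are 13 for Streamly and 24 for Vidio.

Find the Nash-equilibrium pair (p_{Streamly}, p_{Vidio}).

Streamly's profit: π = (p_{Streamly} − 13)(173 − 2p_{Streamly} + p_{Vidio}).
∂π/∂p_{Streamly} = 199 − 4p_{Streamly} + p_{Vidio} = 0 ⇒ p_{Streamly} = 49.75 + 0.25p_{Vidio}.
Similarly p_{Vidio} = 55.25 + 0.25p_{Streamly}.
Substituting the second reaction function into the first: p_{Streamly} = 49.75 + 0.25(55.25 + 0.25p_{Streamly}), which gives 0.9375p_{Streamly} = 63.5625 ⇒ p_{Streamly} = 67.8.
Then p_{Vidio} = 55.25 + 0.25·67.8 = 72.2.

67.8, 72.2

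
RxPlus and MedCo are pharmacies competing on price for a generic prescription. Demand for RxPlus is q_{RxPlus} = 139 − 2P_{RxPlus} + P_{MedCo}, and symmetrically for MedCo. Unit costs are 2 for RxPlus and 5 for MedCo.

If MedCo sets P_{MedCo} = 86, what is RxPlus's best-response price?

57.25

RxPlus's profit: π = (P_{RxPlus} − 2)(139 − 2P_{RxPlus} + P_{MedCo}).
∂π/∂P_{RxPlus} = 143 − 4P_{RxPlus} + P_{MedCo} = 0 ⇒ P_{RxPlus} = 35.75 + 0.25P_{MedCo}.
At P_{MedCo} = 86: P_{RxPlus} = 35.75 + 0.25·86 = 57.25.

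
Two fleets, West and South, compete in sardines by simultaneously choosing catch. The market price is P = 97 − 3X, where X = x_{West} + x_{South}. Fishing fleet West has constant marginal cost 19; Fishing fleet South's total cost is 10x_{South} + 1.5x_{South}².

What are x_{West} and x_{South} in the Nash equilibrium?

9.8, 6.4

Fishing fleet West's profit: π = x_{West}(97 − 3(x_{West} + x_{South})) − 19x_{West}.
∂π/∂x_{West} = 78 − 6x_{West} − 3x_{South} = 0, so x_{West} = 13 − 0.5x_{South}.
For South: ∂π/∂x_{South} = 87 − 9x_{South} − 3x_{West} = 0 ⇒ x_{South} = 29/3 − (1/3)x_{West}.
Solving the two reaction functions simultaneously: (1 − (−0.5)(−1/3))x_{West} = 13 − 0.5·(29/3), so (5/6)x_{West} = 49/6 and x_{West} = 9.8.
Then x_{South} = 29/3 − (1/3)·9.8 = 6.4.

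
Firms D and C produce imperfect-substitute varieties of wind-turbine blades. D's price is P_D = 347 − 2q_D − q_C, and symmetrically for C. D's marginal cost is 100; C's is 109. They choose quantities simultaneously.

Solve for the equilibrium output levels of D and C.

Firm D's profit: π = q_D(347 − 2q_D − q_C) − 100q_D.
∂π/∂q_D = 247 − 4q_D − q_C = 0 ⇒ q_D = 61.75 − 0.25q_C.
Similarly q_C = 59.5 − 0.25q_D.
Substituting the second reaction function into the first: q_D = 61.75 − 0.25(59.5 − 0.25q_D), which gives 0.9375q_D = 46.875 ⇒ q_D = 50.
Then q_C = 59.5 − 0.25·50 = 47.

50, 47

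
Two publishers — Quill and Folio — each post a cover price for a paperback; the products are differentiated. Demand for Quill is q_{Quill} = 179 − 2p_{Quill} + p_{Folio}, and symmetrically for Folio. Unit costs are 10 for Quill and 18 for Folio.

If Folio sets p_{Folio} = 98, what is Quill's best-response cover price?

Quill's profit: π = (p_{Quill} − 10)(179 − 2p_{Quill} + p_{Folio}).
∂π/∂p_{Quill} = 199 − 4p_{Quill} + p_{Folio} = 0 ⇒ p_{Quill} = 49.75 + 0.25p_{Folio}.
At p_{Folio} = 98: p_{Quill} = 49.75 + 0.25·98 = 74.25.

74.25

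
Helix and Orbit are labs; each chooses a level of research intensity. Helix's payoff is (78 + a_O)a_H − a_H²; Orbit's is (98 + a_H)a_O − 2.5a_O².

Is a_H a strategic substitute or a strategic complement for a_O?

strategic complements

Expanding Helix's payoff: 78a_H + a_Oa_H − a_H².
∂π/∂a_H = 78 + a_O − 2a_H = 0, so a_H = 39 + 0.5a_O.
The best-response slope da_H/da_O = 0.5 > 0: the reaction function is upward-sloping, so the choices are strategic complements.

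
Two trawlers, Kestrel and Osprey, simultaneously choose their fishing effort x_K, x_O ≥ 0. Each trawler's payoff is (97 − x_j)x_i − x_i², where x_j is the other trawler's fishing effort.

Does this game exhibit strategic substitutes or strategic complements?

strategic substitutes

Kestrel's payoff is (97 − x_O)x_K − x_K².
∂π/∂x_K = 97 − x_O − 2x_K = 0, so x_K = 48.5 − 0.5x_O.
The best-response slope dx_K/dx_O = −0.5 < 0: the reaction function is downward-sloping, so the choices are strategic substitutes.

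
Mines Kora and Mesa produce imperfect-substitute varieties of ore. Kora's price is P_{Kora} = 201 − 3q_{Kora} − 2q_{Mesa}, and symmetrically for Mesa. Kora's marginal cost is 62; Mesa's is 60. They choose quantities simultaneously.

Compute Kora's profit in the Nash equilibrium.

Mine Kora's profit: π = q_{Kora}(201 − 3q_{Kora} − 2q_{Mesa}) − 62q_{Kora}.
∂π/∂q_{Kora} = 139 − 6q_{Kora} − 2q_{Mesa} = 0 ⇒ q_{Kora} = 139/6 − (1/3)q_{Mesa}.
Similarly q_{Mesa} = 23.5 − (1/3)q_{Kora}.
Solving the two reaction functions simultaneously: (1 − (−1/3)(−1/3))q_{Kora} = 139/6 − (1/3)·23.5, so (8/9)q_{Kora} = 46/3 and q_{Kora} = 17.25.
Then q_{Mesa} = 23.5 − (1/3)·17.25 = 17.75.
P_{Kora} = 201 − 3·17.25 − 2·17.75 = 113.75.
Profit = (113.75 − 62)·17.25 = 892.6875.

892.6875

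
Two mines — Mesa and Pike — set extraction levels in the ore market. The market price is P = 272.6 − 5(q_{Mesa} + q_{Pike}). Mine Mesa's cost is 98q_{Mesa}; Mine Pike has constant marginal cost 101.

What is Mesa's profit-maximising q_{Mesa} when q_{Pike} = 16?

Mine Mesa's profit: π = q_{Mesa}(272.6 − 5(q_{Mesa} + q_{Pike})) − 98q_{Mesa}.
∂π/∂q_{Mesa} = 174.6 − 10q_{Mesa} − 5q_{Pike} = 0, so q_{Mesa} = 17.46 − 0.5q_{Pike}.
At q_{Pike} = 16: q_{Mesa} = 17.46 − 0.5·16 = 9.46.

9.46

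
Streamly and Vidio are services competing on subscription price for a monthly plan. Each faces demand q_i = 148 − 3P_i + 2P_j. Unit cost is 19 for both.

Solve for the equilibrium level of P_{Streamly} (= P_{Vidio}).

Streamly's profit: π = (P_{Streamly} − 19)(148 − 3P_{Streamly} + 2P_{Vidio}).
∂π/∂P_{Streamly} = 205 − 6P_{Streamly} + 2P_{Vidio} = 0 ⇒ P_{Streamly} = 205/6 + (1/3)P_{Vidio}.
The game is symmetric, so in equilibrium P_{Vidio} = P_{Streamly}: the reaction function gives (2/3)P_{Streamly} = 205/6, hence P_{Streamly} = 51.25.

51.25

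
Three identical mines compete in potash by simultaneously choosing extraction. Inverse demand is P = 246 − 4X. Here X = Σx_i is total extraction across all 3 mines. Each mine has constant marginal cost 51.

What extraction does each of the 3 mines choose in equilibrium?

12.1875

A representative mine's profit is π_i = x_i(246 − 4X) − 51x_i, with X = x_i + Σ_{j≠i} x_j.
First-order condition: 195 − 8x_i − 4Σ_{j≠i} x_j = 0.
With identical mines, set every x_j = x: then 195 − 8x − 8x = 0, i.e. x = 195/16 = 12.1875.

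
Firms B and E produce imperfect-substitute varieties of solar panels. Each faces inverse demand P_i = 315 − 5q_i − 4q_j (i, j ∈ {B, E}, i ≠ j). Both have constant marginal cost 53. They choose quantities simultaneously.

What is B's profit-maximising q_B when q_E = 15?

20.2

Firm B's profit: π = q_B(315 − 5q_B − 4q_E) − 53q_B.
∂π/∂q_B = 262 − 10q_B − 4q_E = 0 ⇒ q_B = 26.2 − 0.4q_E.
At q_E = 15: q_B = 26.2 − 0.4·15 = 20.2.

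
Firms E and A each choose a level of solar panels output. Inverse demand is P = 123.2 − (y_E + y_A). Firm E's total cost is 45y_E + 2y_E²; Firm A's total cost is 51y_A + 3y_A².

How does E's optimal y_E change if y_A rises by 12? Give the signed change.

-2

Firm E's profit: π = y_E(123.2 − (y_E + y_A)) − 45y_E − 2y_E².
∂π/∂y_E = 78.2 − 6y_E − y_A = 0, so y_E = 391/30 − (1/6)y_A.
The reaction-function slope is −1/6, so a 12-unit rise in y_A moves y_E by −1/6 × 12 = −2. E's best response falls — the actions are strategic substitutes.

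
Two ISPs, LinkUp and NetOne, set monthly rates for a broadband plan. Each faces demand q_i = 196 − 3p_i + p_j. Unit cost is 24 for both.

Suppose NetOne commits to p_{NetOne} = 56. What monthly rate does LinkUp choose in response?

LinkUp's profit: π = (p_{LinkUp} − 24)(196 − 3p_{LinkUp} + p_{NetOne}).
∂π/∂p_{LinkUp} = 268 − 6p_{LinkUp} + p_{NetOne} = 0 ⇒ p_{LinkUp} = 134/3 + (1/6)p_{NetOne}.
At p_{NetOne} = 56: p_{LinkUp} = 134/3 + (1/6)·56 = 54.

54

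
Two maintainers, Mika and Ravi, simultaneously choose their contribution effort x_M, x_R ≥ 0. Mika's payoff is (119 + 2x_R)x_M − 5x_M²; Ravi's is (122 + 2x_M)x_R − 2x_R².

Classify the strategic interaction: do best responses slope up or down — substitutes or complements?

Expanding Mika's payoff: 119x_M + 2x_Rx_M − 5x_M².
∂π/∂x_M = 119 + 2x_R − 10x_M = 0, so x_M = 11.9 + 0.2x_R.
The best-response slope dx_M/dx_R = 0.2 > 0: the reaction function is upward-sloping, so the choices are strategic complements.

strategic complements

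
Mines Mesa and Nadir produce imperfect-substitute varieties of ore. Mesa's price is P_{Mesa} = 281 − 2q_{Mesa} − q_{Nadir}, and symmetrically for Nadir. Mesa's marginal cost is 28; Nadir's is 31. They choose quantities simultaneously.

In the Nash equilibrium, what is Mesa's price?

Mine Mesa's profit: π = q_{Mesa}(281 − 2q_{Mesa} − q_{Nadir}) − 28q_{Mesa}.
∂π/∂q_{Mesa} = 253 − 4q_{Mesa} − q_{Nadir} = 0 ⇒ q_{Mesa} = 63.25 − 0.25q_{Nadir}.
Similarly q_{Nadir} = 62.5 − 0.25q_{Mesa}.
Substituting the second reaction function into the first: q_{Mesa} = 63.25 − 0.25(62.5 − 0.25q_{Mesa}), which gives 0.9375q_{Mesa} = 47.625 ⇒ q_{Mesa} = 50.8.
Then q_{Nadir} = 62.5 − 0.25·50.8 = 49.8.
P_{Mesa} = 281 − 2·50.8 − 49.8 = 129.6.

129.6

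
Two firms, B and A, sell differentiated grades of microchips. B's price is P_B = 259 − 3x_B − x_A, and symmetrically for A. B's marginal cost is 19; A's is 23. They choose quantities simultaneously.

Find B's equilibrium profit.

Firm B's profit: π = x_B(259 − 3x_B − x_A) − 19x_B.
∂π/∂x_B = 240 − 6x_B − x_A = 0 ⇒ x_B = 40 − (1/6)x_A.
Similarly x_A = 118/3 − (1/6)x_B.
Solving the two reaction functions simultaneously: (1 − (−1/6)(−1/6))x_B = 40 − (1/6)·(118/3), so (35/36)x_B = 301/9 and x_B = 34.4.
Then x_A = 118/3 − (1/6)·34.4 = 33.6.
P_B = 259 − 3·34.4 − 33.6 = 122.2.
Profit = (122.2 − 19)·34.4 = 3550.08.

3550.08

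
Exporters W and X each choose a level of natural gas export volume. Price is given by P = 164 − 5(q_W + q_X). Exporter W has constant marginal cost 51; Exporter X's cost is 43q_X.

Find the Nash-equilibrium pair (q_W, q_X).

7, 8.6

Exporter W's profit: π = q_W(164 − 5(q_W + q_X)) − 51q_W.
∂π/∂q_W = 113 − 10q_W − 5q_X = 0, so q_W = 11.3 − 0.5q_X.
By the same steps for X: q_X = 12.1 − 0.5q_W.
Solving the two reaction functions simultaneously: (1 − (−0.5)(−0.5))q_W = 11.3 − 0.5·12.1, so 0.75q_W = 5.25 and q_W = 7.
Then q_X = 12.1 − 0.5·7 = 8.6.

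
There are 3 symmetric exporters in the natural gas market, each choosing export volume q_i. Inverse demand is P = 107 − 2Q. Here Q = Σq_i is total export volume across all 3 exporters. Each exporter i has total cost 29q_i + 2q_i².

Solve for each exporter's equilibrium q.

A representative exporter's profit is π_i = q_i(107 − 2Q) − 29q_i − 2q_i², with Q = q_i + Σ_{j≠i} q_j.
First-order condition: 78 − 8q_i − 2Σ_{j≠i} q_j = 0.
In a symmetric equilibrium every exporter chooses the same q, so Σ_{j≠i} q_j = 2q. The condition becomes 78 − 12q = 0, giving q = 78/12 = 6.5.

6.5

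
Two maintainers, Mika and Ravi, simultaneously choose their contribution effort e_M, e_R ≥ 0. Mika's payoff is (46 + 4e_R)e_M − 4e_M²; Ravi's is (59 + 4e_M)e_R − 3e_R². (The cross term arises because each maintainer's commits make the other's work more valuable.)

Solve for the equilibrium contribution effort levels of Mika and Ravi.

16, 20.5

Expanding Mika's payoff: 46e_M + 4e_Re_M − 4e_M².
∂π/∂e_M = 46 + 4e_R − 8e_M = 0, so e_M = 5.75 + 0.5e_R.
Likewise for Ravi: e_R = 59/6 + (2/3)e_M.
Plugging e_R into Mika's best response: e_M = 5.75 + 0.5(59/6 + (2/3)e_M) ⇒ (2/3)e_M = 32/3, so e_M = 16.
Then e_R = 59/6 + (2/3)·16 = 20.5.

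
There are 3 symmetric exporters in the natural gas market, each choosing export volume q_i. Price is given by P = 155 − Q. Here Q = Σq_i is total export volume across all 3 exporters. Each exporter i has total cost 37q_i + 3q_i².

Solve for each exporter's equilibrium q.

11.8

A representative exporter's profit is π_i = q_i(155 − Q) − 37q_i − 3q_i², with Q = q_i + Σ_{j≠i} q_j.
First-order condition: 118 − 8q_i − Σ_{j≠i} q_j = 0.
In a symmetric equilibrium every exporter chooses the same q, so Σ_{j≠i} q_j = 2q. The condition becomes 118 − 10q = 0, giving q = 118/10 = 11.8.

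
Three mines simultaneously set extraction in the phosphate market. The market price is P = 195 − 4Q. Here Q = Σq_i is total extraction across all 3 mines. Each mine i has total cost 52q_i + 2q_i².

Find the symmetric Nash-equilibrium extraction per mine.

A representative mine's profit is π_i = q_i(195 − 4Q) − 52q_i − 2q_i², with Q = q_i + Σ_{j≠i} q_j.
First-order condition: 143 − 12q_i − 4Σ_{j≠i} q_j = 0.
With identical mines, set every q_j = q: then 143 − 12q − 8q = 0, i.e. q = 143/20 = 7.15.

7.15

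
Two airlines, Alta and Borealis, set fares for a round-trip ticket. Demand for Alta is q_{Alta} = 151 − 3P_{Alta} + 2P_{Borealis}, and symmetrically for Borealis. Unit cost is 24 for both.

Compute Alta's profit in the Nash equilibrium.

Alta's profit: π = (P_{Alta} − 24)(151 − 3P_{Alta} + 2P_{Borealis}).
∂π/∂P_{Alta} = 223 − 6P_{Alta} + 2P_{Borealis} = 0 ⇒ P_{Alta} = 223/6 + (1/3)P_{Borealis}.
The game is symmetric, so in equilibrium P_{Borealis} = P_{Alta}: the reaction function gives (2/3)P_{Alta} = 223/6, hence P_{Alta} = 55.75.
q_{Alta} = 151 − 3·55.75 + 2·55.75 = 95.25.
Profit = (55.75 − 24)·95.25 = 3024.1875.

3024.1875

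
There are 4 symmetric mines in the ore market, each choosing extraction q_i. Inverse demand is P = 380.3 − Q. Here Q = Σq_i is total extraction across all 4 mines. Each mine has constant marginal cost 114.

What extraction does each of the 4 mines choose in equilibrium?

A representative mine's profit is π_i = q_i(380.3 − Q) − 114q_i, with Q = q_i + Σ_{j≠i} q_j.
First-order condition: 266.3 − 2q_i − Σ_{j≠i} q_j = 0.
In a symmetric equilibrium every mine chooses the same q, so Σ_{j≠i} q_j = 3q. The condition becomes 266.3 − 5q = 0, giving q = 266.3/5 = 53.26.

53.26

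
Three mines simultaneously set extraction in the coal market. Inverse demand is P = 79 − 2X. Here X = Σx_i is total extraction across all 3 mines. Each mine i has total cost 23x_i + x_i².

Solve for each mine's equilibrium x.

A representative mine's profit is π_i = x_i(79 − 2X) − 23x_i − x_i², with X = x_i + Σ_{j≠i} x_j.
First-order condition: 56 − 6x_i − 2Σ_{j≠i} x_j = 0.
In a symmetric equilibrium every mine chooses the same x, so Σ_{j≠i} x_j = 2x. The condition becomes 56 − 10x = 0, giving x = 56/10 = 5.6.

5.6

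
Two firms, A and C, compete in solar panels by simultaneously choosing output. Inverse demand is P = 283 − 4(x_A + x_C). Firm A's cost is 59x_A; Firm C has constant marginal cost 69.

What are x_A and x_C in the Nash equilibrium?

Firm A's profit: π = x_A(283 − 4(x_A + x_C)) − 59x_A.
∂π/∂x_A = 224 − 8x_A − 4x_C = 0, so x_A = 28 − 0.5x_C.
By the same steps for C: x_C = 26.75 − 0.5x_A.
Substituting the second reaction function into the first: x_A = 28 − 0.5(26.75 − 0.5x_A), which gives 0.75x_A = 14.625 ⇒ x_A = 19.5.
Then x_C = 26.75 − 0.5·19.5 = 17.

19.5, 17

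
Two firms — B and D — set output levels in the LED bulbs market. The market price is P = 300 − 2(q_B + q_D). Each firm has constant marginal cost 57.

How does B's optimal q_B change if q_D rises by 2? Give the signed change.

Firm B's profit: π = q_B(300 − 2(q_B + q_D)) − 57q_B.
∂π/∂q_B = 243 − 4q_B − 2q_D = 0, so q_B = 60.75 − 0.5q_D.
The reaction-function slope is −0.5, so a 2-unit rise in q_D moves q_B by −0.5 × 2 = −1. B's best response falls — the actions are strategic substitutes.

-1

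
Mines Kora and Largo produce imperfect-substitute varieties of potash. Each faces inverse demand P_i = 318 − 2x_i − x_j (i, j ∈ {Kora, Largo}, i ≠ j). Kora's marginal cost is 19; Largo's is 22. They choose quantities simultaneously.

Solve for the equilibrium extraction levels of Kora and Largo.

60, 59

Mine Kora's profit: π = x_{Kora}(318 − 2x_{Kora} − x_{Largo}) − 19x_{Kora}.
∂π/∂x_{Kora} = 299 − 4x_{Kora} − x_{Largo} = 0 ⇒ x_{Kora} = 74.75 − 0.25x_{Largo}.
Similarly x_{Largo} = 74 − 0.25x_{Kora}.
Plugging x_{Largo} into Kora's best response: x_{Kora} = 74.75 − 0.25(74 − 0.25x_{Kora}) ⇒ 0.9375x_{Kora} = 56.25, so x_{Kora} = 60.
Then x_{Largo} = 74 − 0.25·60 = 59.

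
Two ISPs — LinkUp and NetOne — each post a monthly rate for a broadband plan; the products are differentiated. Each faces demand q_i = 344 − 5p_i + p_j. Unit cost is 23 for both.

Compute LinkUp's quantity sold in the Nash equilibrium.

140

LinkUp's profit: π = (p_{LinkUp} − 23)(344 − 5p_{LinkUp} + p_{NetOne}).
∂π/∂p_{LinkUp} = 459 − 10p_{LinkUp} + p_{NetOne} = 0 ⇒ p_{LinkUp} = 45.9 + 0.1p_{NetOne}.
By symmetry p_{NetOne} = p_{LinkUp}; substituting into the reaction function, 0.9p_{LinkUp} = 45.9 and p_{LinkUp} = 51.
q_{LinkUp} = 344 − 5·51 + 51 = 140.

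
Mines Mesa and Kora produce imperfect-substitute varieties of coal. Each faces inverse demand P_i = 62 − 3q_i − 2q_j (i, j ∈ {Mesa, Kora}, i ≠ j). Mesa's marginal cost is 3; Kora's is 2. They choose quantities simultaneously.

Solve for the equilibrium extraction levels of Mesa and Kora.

Mine Mesa's profit: π = q_{Mesa}(62 − 3q_{Mesa} − 2q_{Kora}) − 3q_{Mesa}.
∂π/∂q_{Mesa} = 59 − 6q_{Mesa} − 2q_{Kora} = 0 ⇒ q_{Mesa} = 59/6 − (1/3)q_{Kora}.
Similarly q_{Kora} = 10 − (1/3)q_{Mesa}.
Plugging q_{Kora} into Mesa's best response: q_{Mesa} = 59/6 − (1/3)(10 − (1/3)q_{Mesa}) ⇒ (8/9)q_{Mesa} = 6.5, so q_{Mesa} = 7.3125.
Then q_{Kora} = 10 − (1/3)·7.3125 = 7.5625.

7.3125, 7.5625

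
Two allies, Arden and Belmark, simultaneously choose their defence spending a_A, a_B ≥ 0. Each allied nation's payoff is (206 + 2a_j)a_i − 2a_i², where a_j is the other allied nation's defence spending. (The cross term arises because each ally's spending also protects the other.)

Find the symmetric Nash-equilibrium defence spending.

103

Arden's payoff is (206 + 2a_B)a_A − 2a_A².
∂π/∂a_A = 206 + 2a_B − 4a_A = 0, so a_A = 51.5 + 0.5a_B.
The game is symmetric, so in equilibrium a_B = a_A: the reaction function gives 0.5a_A = 51.5, hence a_A = 103.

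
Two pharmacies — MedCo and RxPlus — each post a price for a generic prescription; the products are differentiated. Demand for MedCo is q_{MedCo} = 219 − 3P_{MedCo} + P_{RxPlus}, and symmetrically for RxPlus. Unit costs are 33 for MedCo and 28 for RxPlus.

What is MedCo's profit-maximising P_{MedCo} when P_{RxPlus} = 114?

MedCo's profit: π = (P_{MedCo} − 33)(219 − 3P_{MedCo} + P_{RxPlus}).
∂π/∂P_{MedCo} = 318 − 6P_{MedCo} + P_{RxPlus} = 0 ⇒ P_{MedCo} = 53 + (1/6)P_{RxPlus}.
At P_{RxPlus} = 114: P_{MedCo} = 53 + (1/6)·114 = 72.

72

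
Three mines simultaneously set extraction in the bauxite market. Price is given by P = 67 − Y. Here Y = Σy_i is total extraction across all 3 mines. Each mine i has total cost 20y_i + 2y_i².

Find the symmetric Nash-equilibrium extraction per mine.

5.875

A representative mine's profit is π_i = y_i(67 − Y) − 20y_i − 2y_i², with Y = y_i + Σ_{j≠i} y_j.
First-order condition: 47 − 6y_i − Σ_{j≠i} y_j = 0.
In a symmetric equilibrium every mine chooses the same y, so Σ_{j≠i} y_j = 2y. The condition becomes 47 − 8y = 0, giving y = 47/8 = 5.875.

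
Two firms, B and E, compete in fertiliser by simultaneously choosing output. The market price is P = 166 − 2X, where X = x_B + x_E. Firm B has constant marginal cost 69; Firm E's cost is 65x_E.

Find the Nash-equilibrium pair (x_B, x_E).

15.5, 17.5

Firm B's profit: π = x_B(166 − 2(x_B + x_E)) − 69x_B.
∂π/∂x_B = 97 − 4x_B − 2x_E = 0, so x_B = 24.25 − 0.5x_E.
By the same steps for E: x_E = 25.25 − 0.5x_B.
Substituting the second reaction function into the first: x_B = 24.25 − 0.5(25.25 − 0.5x_B), which gives 0.75x_B = 11.625 ⇒ x_B = 15.5.
Then x_E = 25.25 − 0.5·15.5 = 17.5.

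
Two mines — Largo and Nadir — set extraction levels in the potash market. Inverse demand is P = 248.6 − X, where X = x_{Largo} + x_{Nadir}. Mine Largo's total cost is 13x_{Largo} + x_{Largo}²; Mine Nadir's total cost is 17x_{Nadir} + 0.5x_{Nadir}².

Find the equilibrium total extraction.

Mine Largo's profit: π = x_{Largo}(248.6 − (x_{Largo} + x_{Nadir})) − 13x_{Largo} − x_{Largo}².
∂π/∂x_{Largo} = 235.6 − 4x_{Largo} − x_{Nadir} = 0, so x_{Largo} = 58.9 − 0.25x_{Nadir}.
For Nadir: ∂π/∂x_{Nadir} = 231.6 − 3x_{Nadir} − x_{Largo} = 0 ⇒ x_{Nadir} = 77.2 − (1/3)x_{Largo}.
Plugging x_{Nadir} into Largo's best response: x_{Largo} = 58.9 − 0.25(77.2 − (1/3)x_{Largo}) ⇒ (11/12)x_{Largo} = 39.6, so x_{Largo} = 43.2.
Then x_{Nadir} = 77.2 − (1/3)·43.2 = 62.8.
Total extraction: 43.2 + 62.8 = 106.

106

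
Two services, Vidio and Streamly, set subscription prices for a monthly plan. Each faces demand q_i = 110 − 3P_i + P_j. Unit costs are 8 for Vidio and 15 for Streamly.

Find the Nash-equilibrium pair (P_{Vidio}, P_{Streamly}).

27.4, 30.4

Vidio's profit: π = (P_{Vidio} − 8)(110 − 3P_{Vidio} + P_{Streamly}).
∂π/∂P_{Vidio} = 134 − 6P_{Vidio} + P_{Streamly} = 0 ⇒ P_{Vidio} = 67/3 + (1/6)P_{Streamly}.
Similarly P_{Streamly} = 155/6 + (1/6)P_{Vidio}.
Substituting the second reaction function into the first: P_{Vidio} = 67/3 + (1/6)(155/6 + (1/6)P_{Vidio}), which gives (35/36)P_{Vidio} = 959/36 ⇒ P_{Vidio} = 27.4.
Then P_{Streamly} = 155/6 + (1/6)·27.4 = 30.4.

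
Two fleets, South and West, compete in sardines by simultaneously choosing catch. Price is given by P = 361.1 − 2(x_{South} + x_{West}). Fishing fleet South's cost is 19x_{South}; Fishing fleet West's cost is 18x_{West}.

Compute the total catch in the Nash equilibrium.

Fishing fleet South's profit: π = x_{South}(361.1 − 2(x_{South} + x_{West})) − 19x_{South}.
∂π/∂x_{South} = 342.1 − 4x_{South} − 2x_{West} = 0, so x_{South} = 85.525 − 0.5x_{West}.
By the same steps for West: x_{West} = 85.775 − 0.5x_{South}.
Substituting the second reaction function into the first: x_{South} = 85.525 − 0.5(85.775 − 0.5x_{South}), which gives 0.75x_{South} = 42.6375 ⇒ x_{South} = 56.85.
Then x_{West} = 85.775 − 0.5·56.85 = 57.35.
Total catch: 56.85 + 57.35 = 114.2.

114.2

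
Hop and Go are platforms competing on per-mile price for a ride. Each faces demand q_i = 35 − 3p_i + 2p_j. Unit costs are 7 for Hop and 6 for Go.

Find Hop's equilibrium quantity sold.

Hop's profit: π = (p_{Hop} − 7)(35 − 3p_{Hop} + 2p_{Go}).
∂π/∂p_{Hop} = 56 − 6p_{Hop} + 2p_{Go} = 0 ⇒ p_{Hop} = 28/3 + (1/3)p_{Go}.
Similarly p_{Go} = 53/6 + (1/3)p_{Hop}.
Solving the two reaction functions simultaneously: (1 − (1/3)(1/3))p_{Hop} = 28/3 + (1/3)·(53/6), so (8/9)p_{Hop} = 221/18 and p_{Hop} = 13.8125.
Then p_{Go} = 53/6 + (1/3)·13.8125 = 13.4375.
q_{Hop} = 35 − 3·13.8125 + 2·13.4375 = 20.4375.

20.4375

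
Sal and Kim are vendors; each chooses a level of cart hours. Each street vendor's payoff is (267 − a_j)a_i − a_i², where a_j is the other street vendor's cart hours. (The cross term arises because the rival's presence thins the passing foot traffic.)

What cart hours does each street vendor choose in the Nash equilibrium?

89

Sal's payoff is (267 − a_K)a_S − a_S².
∂π/∂a_S = 267 − a_K − 2a_S = 0, so a_S = 133.5 − 0.5a_K.
Setting a_S = a_K in the reaction function: a_S = 133.5 − 0.5a_S, so a_S = 133.5 / 1.5 = 89.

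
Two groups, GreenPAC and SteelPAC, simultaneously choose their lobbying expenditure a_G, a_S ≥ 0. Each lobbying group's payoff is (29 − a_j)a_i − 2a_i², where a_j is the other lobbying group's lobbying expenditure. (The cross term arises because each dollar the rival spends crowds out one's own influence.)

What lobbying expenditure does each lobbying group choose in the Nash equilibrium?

GreenPAC's payoff is (29 − a_S)a_G − 2a_G².
∂π/∂a_G = 29 − a_S − 4a_G = 0, so a_G = 7.25 − 0.25a_S.
Setting a_G = a_S in the reaction function: a_G = 7.25 − 0.25a_G, so a_G = 7.25 / 1.25 = 5.8.

5.8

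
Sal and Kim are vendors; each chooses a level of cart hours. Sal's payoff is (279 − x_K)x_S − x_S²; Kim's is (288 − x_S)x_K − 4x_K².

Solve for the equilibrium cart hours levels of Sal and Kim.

129.6, 19.8

Expanding Sal's payoff: 279x_S − x_Kx_S − x_S².
∂π/∂x_S = 279 − x_K − 2x_S = 0, so x_S = 139.5 − 0.5x_K.
Likewise for Kim: x_K = 36 − 0.125x_S.
Substituting the second reaction function into the first: x_S = 139.5 − 0.5(36 − 0.125x_S), which gives 0.9375x_S = 121.5 ⇒ x_S = 129.6.
Then x_K = 36 − 0.125·129.6 = 19.8.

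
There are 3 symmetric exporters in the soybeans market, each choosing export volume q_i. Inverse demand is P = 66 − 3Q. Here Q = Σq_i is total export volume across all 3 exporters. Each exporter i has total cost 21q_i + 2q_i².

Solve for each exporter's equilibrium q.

2.8125

A representative exporter's profit is π_i = q_i(66 − 3Q) − 21q_i − 2q_i², with Q = q_i + Σ_{j≠i} q_j.
First-order condition: 45 − 10q_i − 3Σ_{j≠i} q_j = 0.
Imposing symmetry (q_j = q for all j) turns Σ_{j≠i} q_j into 2q, so 45 = 16q and q = 2.8125.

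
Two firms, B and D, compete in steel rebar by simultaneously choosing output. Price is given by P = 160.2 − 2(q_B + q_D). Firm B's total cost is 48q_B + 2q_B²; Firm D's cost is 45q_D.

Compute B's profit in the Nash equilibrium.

Firm B's profit: π = q_B(160.2 − 2(q_B + q_D)) − 48q_B − 2q_B².
∂π/∂q_B = 112.2 − 8q_B − 2q_D = 0, so q_B = 14.025 − 0.25q_D.
For D: ∂π/∂q_D = 115.2 − 4q_D − 2q_B = 0 ⇒ q_D = 28.8 − 0.5q_B.
Substituting the second reaction function into the first: q_B = 14.025 − 0.25(28.8 − 0.5q_B), which gives 0.875q_B = 6.825 ⇒ q_B = 7.8.
Then q_D = 28.8 − 0.5·7.8 = 24.9.
Price P = 160.2 − 2·32.7 = 94.8.
B's profit: (94.8 − 48)·7.8 − 2(7.8)² = 243.36.

243.36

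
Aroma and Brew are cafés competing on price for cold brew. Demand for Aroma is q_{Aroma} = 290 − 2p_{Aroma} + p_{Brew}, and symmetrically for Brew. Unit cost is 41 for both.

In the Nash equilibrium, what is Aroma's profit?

13778

Aroma's profit: π = (p_{Aroma} − 41)(290 − 2p_{Aroma} + p_{Brew}).
∂π/∂p_{Aroma} = 372 − 4p_{Aroma} + p_{Brew} = 0 ⇒ p_{Aroma} = 93 + 0.25p_{Brew}.
The game is symmetric, so in equilibrium p_{Brew} = p_{Aroma}: the reaction function gives 0.75p_{Aroma} = 93, hence p_{Aroma} = 124.
q_{Aroma} = 290 − 2·124 + 124 = 166.
Profit = (124 − 41)·166 = 13778.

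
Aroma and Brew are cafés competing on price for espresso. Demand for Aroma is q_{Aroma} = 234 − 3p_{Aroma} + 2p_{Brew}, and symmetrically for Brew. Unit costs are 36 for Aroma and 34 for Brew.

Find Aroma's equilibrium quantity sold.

147.375

Aroma's profit: π = (p_{Aroma} − 36)(234 − 3p_{Aroma} + 2p_{Brew}).
∂π/∂p_{Aroma} = 342 − 6p_{Aroma} + 2p_{Brew} = 0 ⇒ p_{Aroma} = 57 + (1/3)p_{Brew}.
Similarly p_{Brew} = 56 + (1/3)p_{Aroma}.
Solving the two reaction functions simultaneously: (1 − (1/3)(1/3))p_{Aroma} = 57 + (1/3)·56, so (8/9)p_{Aroma} = 227/3 and p_{Aroma} = 85.125.
Then p_{Brew} = 56 + (1/3)·85.125 = 84.375.
q_{Aroma} = 234 − 3·85.125 + 2·84.375 = 147.375.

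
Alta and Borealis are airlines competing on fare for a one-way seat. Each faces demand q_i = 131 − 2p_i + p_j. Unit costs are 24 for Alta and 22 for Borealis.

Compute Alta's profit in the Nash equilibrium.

2506.32

Alta's profit: π = (p_{Alta} − 24)(131 − 2p_{Alta} + p_{Borealis}).
∂π/∂p_{Alta} = 179 − 4p_{Alta} + p_{Borealis} = 0 ⇒ p_{Alta} = 44.75 + 0.25p_{Borealis}.
Similarly p_{Borealis} = 43.75 + 0.25p_{Alta}.
Solving the two reaction functions simultaneously: (1 − (0.25)(0.25))p_{Alta} = 44.75 + 0.25·43.75, so 0.9375p_{Alta} = 55.6875 and p_{Alta} = 59.4.
Then p_{Borealis} = 43.75 + 0.25·59.4 = 58.6.
q_{Alta} = 131 − 2·59.4 + 58.6 = 70.8.
Profit = (59.4 − 24)·70.8 = 2506.32.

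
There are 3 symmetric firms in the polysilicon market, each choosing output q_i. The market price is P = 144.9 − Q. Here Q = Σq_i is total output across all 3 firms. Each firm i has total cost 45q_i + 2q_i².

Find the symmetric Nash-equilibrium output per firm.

12.4875

A representative firm's profit is π_i = q_i(144.9 − Q) − 45q_i − 2q_i², with Q = q_i + Σ_{j≠i} q_j.
First-order condition: 99.9 − 6q_i − Σ_{j≠i} q_j = 0.
In a symmetric equilibrium every firm chooses the same q, so Σ_{j≠i} q_j = 2q. The condition becomes 99.9 − 8q = 0, giving q = 99.9/8 = 12.4875.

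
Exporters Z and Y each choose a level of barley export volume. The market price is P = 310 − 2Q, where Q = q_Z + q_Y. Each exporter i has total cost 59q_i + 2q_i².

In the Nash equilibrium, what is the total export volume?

Exporter Z's profit: π = q_Z(310 − 2(q_Z + q_Y)) − 59q_Z − 2q_Z².
∂π/∂q_Z = 251 − 8q_Z − 2q_Y = 0, so q_Z = 31.375 − 0.25q_Y.
By symmetry q_Y = q_Z; substituting into the reaction function, 1.25q_Z = 31.375 and q_Z = 25.1.
Total export volume: 25.1 + 25.1 = 50.2.

50.2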